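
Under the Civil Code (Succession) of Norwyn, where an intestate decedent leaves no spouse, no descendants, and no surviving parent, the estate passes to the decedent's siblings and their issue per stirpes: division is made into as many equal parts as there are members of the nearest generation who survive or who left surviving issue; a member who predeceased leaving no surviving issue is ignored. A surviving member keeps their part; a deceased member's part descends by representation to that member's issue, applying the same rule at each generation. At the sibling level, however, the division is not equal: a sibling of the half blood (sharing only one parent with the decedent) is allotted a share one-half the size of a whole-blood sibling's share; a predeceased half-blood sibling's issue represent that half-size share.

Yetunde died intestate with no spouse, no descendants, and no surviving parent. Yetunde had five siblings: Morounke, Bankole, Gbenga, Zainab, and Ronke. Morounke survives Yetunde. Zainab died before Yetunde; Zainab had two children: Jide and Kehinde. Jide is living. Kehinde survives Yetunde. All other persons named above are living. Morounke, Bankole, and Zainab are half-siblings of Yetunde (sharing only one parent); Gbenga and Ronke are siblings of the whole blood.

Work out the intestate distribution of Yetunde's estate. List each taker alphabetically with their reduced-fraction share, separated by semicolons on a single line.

No spouse, descendants, or parent survives, so the estate passes to Yetunde's siblings per stirpes.
Half-blood siblings count for one-half the weight of whole-blood siblings at the initial division.
Dividing 1 in proportion to weights (total weight 7/2): Morounke (weight 1/2) → 1/7; Bankole (weight 1/2) → 1/7; Gbenga (weight 1) → 2/7; Zainab (weight 1/2) → 1/7; Ronke (weight 1) → 2/7.
Morounke is living and takes 1/7.
Bankole is living and takes 1/7.
Gbenga is living and takes 2/7.
Zainab predeceased; the 1/7 allotted to Zainab's branch passes to Zainab's issue by representation.
The 1/7 is divided into 2 equal shares of 1/14 among Jide, Kehinde.
Jide is living and takes 1/14.
Kehinde is living and takes 1/14.
Ronke is living and takes 2/7.

Bankole 1/7; Gbenga 2/7; Jide 1/14; Kehinde 1/14; Morounke 1/7; Ronke 2/7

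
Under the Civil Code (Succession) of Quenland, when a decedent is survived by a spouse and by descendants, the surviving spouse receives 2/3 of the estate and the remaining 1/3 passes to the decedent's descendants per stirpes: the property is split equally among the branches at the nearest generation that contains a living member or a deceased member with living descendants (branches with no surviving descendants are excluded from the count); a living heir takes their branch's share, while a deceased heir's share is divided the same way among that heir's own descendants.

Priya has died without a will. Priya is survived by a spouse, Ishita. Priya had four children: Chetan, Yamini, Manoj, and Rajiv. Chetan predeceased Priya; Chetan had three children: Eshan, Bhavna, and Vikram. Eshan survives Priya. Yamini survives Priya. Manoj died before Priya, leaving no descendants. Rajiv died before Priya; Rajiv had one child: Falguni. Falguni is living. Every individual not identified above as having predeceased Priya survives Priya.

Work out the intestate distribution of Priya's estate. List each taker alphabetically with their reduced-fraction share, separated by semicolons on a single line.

Ishita, as surviving spouse, takes 2/3.
The remaining 1/3 passes to Priya's descendants per stirpes.
Manoj left no surviving issue, so that branch lapses and is disregarded.
The 1/3 is divided into 3 equal shares of 1/9 among Chetan, Yamini, Rajiv.
Chetan predeceased; the 1/9 allotted to Chetan's branch passes to Chetan's issue by representation.
The 1/9 is divided into 3 equal shares of 1/27 among Eshan, Bhavna, Vikram.
Eshan is living and takes 1/27.
Bhavna is living and takes 1/27.
Vikram is living and takes 1/27.
Yamini is living and takes 1/9.
Rajiv predeceased; the 1/9 allotted to Rajiv's branch passes to Rajiv's issue by representation.
Falguni is the sole taker at this level and receives the full 1/9.

Bhavna 1/27; Eshan 1/27; Falguni 1/9; Ishita 2/3; Vikram 1/27; Yamini 1/9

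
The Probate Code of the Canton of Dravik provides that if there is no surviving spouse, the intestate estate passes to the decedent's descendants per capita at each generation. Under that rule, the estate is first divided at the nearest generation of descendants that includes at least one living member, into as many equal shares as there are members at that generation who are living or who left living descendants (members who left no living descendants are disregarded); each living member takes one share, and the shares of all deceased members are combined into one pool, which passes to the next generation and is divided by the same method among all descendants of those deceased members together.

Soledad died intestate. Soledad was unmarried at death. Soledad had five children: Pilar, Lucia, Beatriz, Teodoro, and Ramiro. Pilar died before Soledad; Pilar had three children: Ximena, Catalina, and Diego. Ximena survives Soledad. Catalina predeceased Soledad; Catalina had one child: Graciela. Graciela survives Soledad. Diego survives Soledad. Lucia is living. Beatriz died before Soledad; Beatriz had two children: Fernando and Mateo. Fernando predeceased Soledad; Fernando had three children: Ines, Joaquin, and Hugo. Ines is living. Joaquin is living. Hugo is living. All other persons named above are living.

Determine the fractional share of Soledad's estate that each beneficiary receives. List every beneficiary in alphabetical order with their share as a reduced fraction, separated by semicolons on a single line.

Diego 2/25; Graciela 1/25; Hugo 1/25; Ines 1/25; Joaquin 1/25; Lucia 1/5; Mateo 2/25; Ramiro 1/5; Teodoro 1/5; Ximena 2/25

There is no surviving spouse, so the entire estate passes to Soledad's descendants per capita at each generation.
At generation 1 (Pilar, Lucia, Beatriz, Teodoro, Ramiro) there are 5 shares of (1)/5 = 1/5 each.
Living: Lucia, Teodoro, and Ramiro — each takes 1/5.
Deceased: Pilar and Beatriz. Their combined 2/5 is pooled and carried to generation 2.
At generation 2 (Ximena, Catalina, Diego, Fernando, Mateo) there are 5 shares of (2/5)/5 = 2/25 each.
Living: Ximena, Diego, and Mateo — each takes 2/25.
Deceased: Catalina and Fernando. Their combined 4/25 is pooled and carried to generation 3.
At generation 3 (Graciela, Ines, Joaquin, Hugo) there are 4 shares of (4/25)/4 = 1/25 each.
Living: Graciela, Ines, Joaquin, and Hugo — each takes 1/25.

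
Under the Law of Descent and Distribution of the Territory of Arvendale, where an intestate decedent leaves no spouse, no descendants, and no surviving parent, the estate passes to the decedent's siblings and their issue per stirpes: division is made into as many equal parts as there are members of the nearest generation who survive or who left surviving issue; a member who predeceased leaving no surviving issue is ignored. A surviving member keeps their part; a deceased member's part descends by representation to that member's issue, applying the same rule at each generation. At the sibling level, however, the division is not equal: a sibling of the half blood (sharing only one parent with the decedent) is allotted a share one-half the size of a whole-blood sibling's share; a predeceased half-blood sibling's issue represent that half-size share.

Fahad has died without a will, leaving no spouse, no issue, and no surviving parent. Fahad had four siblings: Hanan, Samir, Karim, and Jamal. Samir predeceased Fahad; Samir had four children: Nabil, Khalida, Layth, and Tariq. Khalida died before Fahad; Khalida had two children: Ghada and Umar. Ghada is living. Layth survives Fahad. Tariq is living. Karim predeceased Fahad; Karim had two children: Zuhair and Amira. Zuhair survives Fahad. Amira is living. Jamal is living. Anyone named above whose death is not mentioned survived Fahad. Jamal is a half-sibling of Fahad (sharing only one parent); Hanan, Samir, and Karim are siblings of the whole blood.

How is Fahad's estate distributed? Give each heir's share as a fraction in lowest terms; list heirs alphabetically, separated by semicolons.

Amira 1/7; Ghada 1/28; Hanan 2/7; Jamal 1/7; Layth 1/14; Nabil 1/14; Tariq 1/14; Umar 1/28; Zuhair 1/7

No spouse, descendants, or parent survives, so the estate passes to Fahad's siblings per stirpes.
Half-blood siblings count for one-half the weight of whole-blood siblings at the initial division.
Dividing 1 in proportion to weights (total weight 7/2): Hanan (weight 1) → 2/7; Samir (weight 1) → 2/7; Karim (weight 1) → 2/7; Jamal (weight 1/2) → 1/7.
Hanan is living and takes 2/7.
Samir predeceased; the 2/7 allotted to Samir's branch passes to Samir's issue by representation.
The 2/7 is divided into 4 equal shares of 1/14 among Nabil, Khalida, Layth, Tariq.
Nabil is living and takes 1/14.
Khalida predeceased; the 1/14 allotted to Khalida's branch passes to Khalida's issue by representation.
The 1/14 is divided into 2 equal shares of 1/28 among Ghada, Umar.
Ghada is living and takes 1/28.
Umar is living and takes 1/28.
Layth is living and takes 1/14.
Tariq is living and takes 1/14.
Karim predeceased; the 2/7 allotted to Karim's branch passes to Karim's issue by representation.
The 2/7 is divided into 2 equal shares of 1/7 among Zuhair, Amira.
Zuhair is living and takes 1/7.
Amira is living and takes 1/7.
Jamal is living and takes 1/7.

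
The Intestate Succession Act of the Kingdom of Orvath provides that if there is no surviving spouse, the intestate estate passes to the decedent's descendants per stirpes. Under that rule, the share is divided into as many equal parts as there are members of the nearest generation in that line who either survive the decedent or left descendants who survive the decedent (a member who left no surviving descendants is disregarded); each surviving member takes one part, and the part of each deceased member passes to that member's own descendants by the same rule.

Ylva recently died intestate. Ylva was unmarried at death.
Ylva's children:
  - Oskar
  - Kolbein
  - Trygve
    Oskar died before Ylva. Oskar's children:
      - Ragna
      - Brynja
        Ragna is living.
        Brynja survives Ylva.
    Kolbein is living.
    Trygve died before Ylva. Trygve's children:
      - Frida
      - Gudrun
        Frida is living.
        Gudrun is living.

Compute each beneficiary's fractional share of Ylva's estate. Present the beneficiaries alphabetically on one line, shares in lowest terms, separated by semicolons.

Brynja 1/6; Frida 1/6; Gudrun 1/6; Kolbein 1/3; Ragna 1/6

There is no surviving spouse, so the entire estate passes to Ylva's descendants per stirpes.
The estate is divided into 3 equal shares of 1/3 among Oskar, Kolbein, Trygve.
Oskar predeceased; the 1/3 allotted to Oskar's branch passes to Oskar's issue by representation.
The 1/3 is divided into 2 equal shares of 1/6 among Ragna, Brynja.
Ragna is living and takes 1/6.
Brynja is living and takes 1/6.
Kolbein is living and takes 1/3.
Trygve predeceased; the 1/3 allotted to Trygve's branch passes to Trygve's issue by representation.
The 1/3 is divided into 2 equal shares of 1/6 among Frida, Gudrun.
Frida is living and takes 1/6.
Gudrun is living and takes 1/6.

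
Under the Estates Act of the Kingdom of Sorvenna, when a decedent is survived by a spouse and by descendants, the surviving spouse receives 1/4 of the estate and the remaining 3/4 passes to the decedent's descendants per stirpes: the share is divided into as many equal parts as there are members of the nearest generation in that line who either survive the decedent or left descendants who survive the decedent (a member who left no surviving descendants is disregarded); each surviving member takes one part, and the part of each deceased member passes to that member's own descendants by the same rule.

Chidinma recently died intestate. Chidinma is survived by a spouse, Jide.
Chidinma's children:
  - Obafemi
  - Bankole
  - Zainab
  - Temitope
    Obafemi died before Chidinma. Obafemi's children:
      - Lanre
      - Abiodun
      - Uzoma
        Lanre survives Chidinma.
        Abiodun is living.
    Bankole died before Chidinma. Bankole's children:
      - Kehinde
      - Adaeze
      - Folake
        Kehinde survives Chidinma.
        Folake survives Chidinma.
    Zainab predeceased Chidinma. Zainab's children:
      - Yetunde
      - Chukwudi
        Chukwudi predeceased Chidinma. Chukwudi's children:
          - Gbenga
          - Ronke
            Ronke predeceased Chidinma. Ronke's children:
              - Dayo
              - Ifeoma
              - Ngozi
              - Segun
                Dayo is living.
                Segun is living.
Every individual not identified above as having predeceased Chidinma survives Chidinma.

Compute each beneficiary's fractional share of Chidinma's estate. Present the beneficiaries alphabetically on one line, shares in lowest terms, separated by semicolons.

Abiodun 1/16; Adaeze 1/16; Dayo 3/256; Folake 1/16; Gbenga 3/64; Ifeoma 3/256; Jide 1/4; Kehinde 1/16; Lanre 1/16; Ngozi 3/256; Segun 3/256; Temitope 3/16; Uzoma 1/16; Yetunde 3/32

Jide, as surviving spouse, takes 1/4.
The remaining 3/4 passes to Chidinma's descendants per stirpes.
The 3/4 is divided into 4 equal shares of 3/16 among Obafemi, Bankole, Zainab, Temitope.
Obafemi predeceased; the 3/16 allotted to Obafemi's branch passes to Obafemi's issue by representation.
The 3/16 is divided into 3 equal shares of 1/16 among Lanre, Abiodun, Uzoma.
Lanre is living and takes 1/16.
Abiodun is living and takes 1/16.
Uzoma is living and takes 1/16.
Bankole predeceased; the 3/16 allotted to Bankole's branch passes to Bankole's issue by representation.
The 3/16 is divided into 3 equal shares of 1/16 among Kehinde, Adaeze, Folake.
Kehinde is living and takes 1/16.
Adaeze is living and takes 1/16.
Folake is living and takes 1/16.
Zainab predeceased; the 3/16 allotted to Zainab's branch passes to Zainab's issue by representation.
The 3/16 is divided into 2 equal shares of 3/32 among Yetunde, Chukwudi.
Yetunde is living and takes 3/32.
Chukwudi predeceased; the 3/32 allotted to Chukwudi's branch passes to Chukwudi's issue by representation.
The 3/32 is divided into 2 equal shares of 3/64 among Gbenga, Ronke.
Gbenga is living and takes 3/64.
Ronke predeceased; the 3/64 allotted to Ronke's branch passes to Ronke's issue by representation.
The 3/64 is divided into 4 equal shares of 3/256 among Dayo, Ifeoma, Ngozi, Segun.
Dayo is living and takes 3/256.
Ifeoma is living and takes 3/256.
Ngozi is living and takes 3/256.
Segun is living and takes 3/256.
Temitope is living and takes 3/16.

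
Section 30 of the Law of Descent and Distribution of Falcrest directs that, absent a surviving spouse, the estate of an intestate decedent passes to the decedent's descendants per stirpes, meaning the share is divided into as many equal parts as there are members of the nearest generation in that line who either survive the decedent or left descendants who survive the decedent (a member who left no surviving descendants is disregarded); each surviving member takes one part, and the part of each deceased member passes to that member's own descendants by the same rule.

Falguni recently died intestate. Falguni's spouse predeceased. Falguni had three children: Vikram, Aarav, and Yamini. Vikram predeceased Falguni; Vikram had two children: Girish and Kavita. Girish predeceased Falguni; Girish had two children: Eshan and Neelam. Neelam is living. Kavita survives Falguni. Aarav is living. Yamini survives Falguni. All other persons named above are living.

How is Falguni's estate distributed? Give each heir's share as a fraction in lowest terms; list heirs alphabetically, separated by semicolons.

Aarav 1/3; Eshan 1/12; Kavita 1/6; Neelam 1/12; Yamini 1/3

There is no surviving spouse, so the entire estate passes to Falguni's descendants per stirpes.
The estate is divided into 3 equal shares of 1/3 among Vikram, Aarav, Yamini.
Vikram predeceased; the 1/3 allotted to Vikram's branch passes to Vikram's issue by representation.
The 1/3 is divided into 2 equal shares of 1/6 among Girish, Kavita.
Girish predeceased; the 1/6 allotted to Girish's branch passes to Girish's issue by representation.
The 1/6 is divided into 2 equal shares of 1/12 among Eshan, Neelam.
Eshan is living and takes 1/12.
Neelam is living and takes 1/12.
Kavita is living and takes 1/6.
Aarav is living and takes 1/3.
Yamini is living and takes 1/3.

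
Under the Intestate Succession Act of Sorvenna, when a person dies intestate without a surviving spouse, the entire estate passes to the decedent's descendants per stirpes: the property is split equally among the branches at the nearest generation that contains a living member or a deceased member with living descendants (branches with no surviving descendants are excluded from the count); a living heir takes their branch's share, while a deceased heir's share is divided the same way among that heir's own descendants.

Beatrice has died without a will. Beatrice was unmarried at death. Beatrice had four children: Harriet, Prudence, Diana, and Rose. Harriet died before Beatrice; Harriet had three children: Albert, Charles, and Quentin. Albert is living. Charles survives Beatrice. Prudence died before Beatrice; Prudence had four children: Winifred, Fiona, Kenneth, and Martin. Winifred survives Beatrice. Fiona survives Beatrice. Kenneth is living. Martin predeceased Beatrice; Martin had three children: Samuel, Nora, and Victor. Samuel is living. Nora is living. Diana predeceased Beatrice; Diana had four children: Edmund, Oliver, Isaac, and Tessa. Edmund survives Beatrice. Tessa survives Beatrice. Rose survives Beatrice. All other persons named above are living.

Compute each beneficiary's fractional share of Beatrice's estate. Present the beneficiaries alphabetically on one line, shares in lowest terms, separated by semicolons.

There is no surviving spouse, so the entire estate passes to Beatrice's descendants per stirpes.
The estate is divided into 4 equal shares of 1/4 among Harriet, Prudence, Diana, Rose.
Harriet predeceased; the 1/4 allotted to Harriet's branch passes to Harriet's issue by representation.
The 1/4 is divided into 3 equal shares of 1/12 among Albert, Charles, Quentin.
Albert is living and takes 1/12.
Charles is living and takes 1/12.
Quentin is living and takes 1/12.
Prudence predeceased; the 1/4 allotted to Prudence's branch passes to Prudence's issue by representation.
The 1/4 is divided into 4 equal shares of 1/16 among Winifred, Fiona, Kenneth, Martin.
Winifred is living and takes 1/16.
Fiona is living and takes 1/16.
Kenneth is living and takes 1/16.
Martin predeceased; the 1/16 allotted to Martin's branch passes to Martin's issue by representation.
The 1/16 is divided into 3 equal shares of 1/48 among Samuel, Nora, Victor.
Samuel is living and takes 1/48.
Nora is living and takes 1/48.
Victor is living and takes 1/48.
Diana predeceased; the 1/4 allotted to Diana's branch passes to Diana's issue by representation.
The 1/4 is divided into 4 equal shares of 1/16 among Edmund, Oliver, Isaac, Tessa.
Edmund is living and takes 1/16.
Oliver is living and takes 1/16.
Isaac is living and takes 1/16.
Tessa is living and takes 1/16.
Rose is living and takes 1/4.

Albert 1/12; Charles 1/12; Edmund 1/16; Fiona 1/16; Isaac 1/16; Kenneth 1/16; Nora 1/48; Oliver 1/16; Quentin 1/12; Rose 1/4; Samuel 1/48; Tessa 1/16; Victor 1/48; Winifred 1/16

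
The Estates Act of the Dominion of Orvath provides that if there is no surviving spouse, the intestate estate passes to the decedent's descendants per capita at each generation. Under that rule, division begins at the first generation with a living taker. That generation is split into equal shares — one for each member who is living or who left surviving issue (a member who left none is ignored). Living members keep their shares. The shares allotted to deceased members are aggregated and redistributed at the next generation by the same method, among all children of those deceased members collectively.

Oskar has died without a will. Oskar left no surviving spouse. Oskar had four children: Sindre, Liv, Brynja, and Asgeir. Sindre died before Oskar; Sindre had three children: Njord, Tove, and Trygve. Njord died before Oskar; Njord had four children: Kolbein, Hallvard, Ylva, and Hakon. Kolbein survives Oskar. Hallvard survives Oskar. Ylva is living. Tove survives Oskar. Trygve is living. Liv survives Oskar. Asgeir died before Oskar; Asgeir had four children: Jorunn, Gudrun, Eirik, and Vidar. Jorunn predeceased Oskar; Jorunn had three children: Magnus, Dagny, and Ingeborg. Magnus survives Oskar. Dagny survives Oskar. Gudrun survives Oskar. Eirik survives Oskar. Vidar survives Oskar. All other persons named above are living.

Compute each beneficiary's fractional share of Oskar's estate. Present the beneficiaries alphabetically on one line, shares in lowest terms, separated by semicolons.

Brynja 1/4; Dagny 1/49; Eirik 1/14; Gudrun 1/14; Hakon 1/49; Hallvard 1/49; Ingeborg 1/49; Kolbein 1/49; Liv 1/4; Magnus 1/49; Tove 1/14; Trygve 1/14; Vidar 1/14; Ylva 1/49

There is no surviving spouse, so the entire estate passes to Oskar's descendants per capita at each generation.
At generation 1 (Sindre, Liv, Brynja, Asgeir) there are 4 shares of (1)/4 = 1/4 each.
Living: Liv and Brynja — each takes 1/4.
Deceased: Sindre and Asgeir. Their combined 1/2 is pooled and carried to generation 2.
At generation 2 (Njord, Tove, Trygve, Jorunn, Gudrun, Eirik, Vidar) there are 7 shares of (1/2)/7 = 1/14 each.
Living: Tove, Trygve, Gudrun, Eirik, and Vidar — each takes 1/14.
Deceased: Njord and Jorunn. Their combined 1/7 is pooled and carried to generation 3.
At generation 3 (Kolbein, Hallvard, Ylva, Hakon, Magnus, Dagny, Ingeborg) there are 7 shares of (1/7)/7 = 1/49 each.
Living: Kolbein, Hallvard, Ylva, Hakon, Magnus, Dagny, and Ingeborg — each takes 1/49.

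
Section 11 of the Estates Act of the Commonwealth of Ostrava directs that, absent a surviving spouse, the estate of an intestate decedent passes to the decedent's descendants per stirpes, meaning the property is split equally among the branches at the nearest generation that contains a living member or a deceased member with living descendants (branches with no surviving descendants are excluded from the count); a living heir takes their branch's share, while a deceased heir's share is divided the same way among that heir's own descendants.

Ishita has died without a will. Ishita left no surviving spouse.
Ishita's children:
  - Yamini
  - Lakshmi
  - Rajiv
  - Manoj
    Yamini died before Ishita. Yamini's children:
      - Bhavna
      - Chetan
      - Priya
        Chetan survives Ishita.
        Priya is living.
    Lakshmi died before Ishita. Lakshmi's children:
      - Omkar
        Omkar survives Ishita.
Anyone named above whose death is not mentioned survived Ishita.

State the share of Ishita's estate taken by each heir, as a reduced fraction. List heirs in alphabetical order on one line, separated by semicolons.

There is no surviving spouse, so the entire estate passes to Ishita's descendants per stirpes.
The estate is divided into 4 equal shares of 1/4 among Yamini, Lakshmi, Rajiv, Manoj.
Yamini predeceased; the 1/4 allotted to Yamini's branch passes to Yamini's issue by representation.
The 1/4 is divided into 3 equal shares of 1/12 among Bhavna, Chetan, Priya.
Bhavna is living and takes 1/12.
Chetan is living and takes 1/12.
Priya is living and takes 1/12.
Lakshmi predeceased; the 1/4 allotted to Lakshmi's branch passes to Lakshmi's issue by representation.
Omkar is the sole taker at this level and receives the full 1/4.
Rajiv is living and takes 1/4.
Manoj is living and takes 1/4.

Bhavna 1/12; Chetan 1/12; Manoj 1/4; Omkar 1/4; Priya 1/12; Rajiv 1/4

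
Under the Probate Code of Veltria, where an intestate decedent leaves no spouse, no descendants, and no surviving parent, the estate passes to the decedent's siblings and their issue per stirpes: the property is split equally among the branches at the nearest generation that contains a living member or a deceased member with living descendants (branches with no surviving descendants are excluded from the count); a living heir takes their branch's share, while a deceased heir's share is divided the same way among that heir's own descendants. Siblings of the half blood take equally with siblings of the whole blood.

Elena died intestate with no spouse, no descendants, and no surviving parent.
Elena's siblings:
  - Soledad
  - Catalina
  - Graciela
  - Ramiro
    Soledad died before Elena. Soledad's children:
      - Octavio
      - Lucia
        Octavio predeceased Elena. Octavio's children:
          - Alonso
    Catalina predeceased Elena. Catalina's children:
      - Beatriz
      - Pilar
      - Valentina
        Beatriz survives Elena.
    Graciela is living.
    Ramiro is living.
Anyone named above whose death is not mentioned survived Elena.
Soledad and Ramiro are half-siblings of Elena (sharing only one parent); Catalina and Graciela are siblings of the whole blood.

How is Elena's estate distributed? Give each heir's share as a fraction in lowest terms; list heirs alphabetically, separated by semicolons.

No spouse, descendants, or parent survives, so the estate passes to Elena's siblings per stirpes.
Half-blood and whole-blood siblings take equally under the stated rule.
The estate is divided into 4 equal shares of 1/4 among Soledad, Catalina, Graciela, Ramiro.
Soledad predeceased; the 1/4 allotted to Soledad's branch passes to Soledad's issue by representation.
The 1/4 is divided into 2 equal shares of 1/8 among Octavio, Lucia.
Octavio predeceased; the 1/8 allotted to Octavio's branch passes to Octavio's issue by representation.
Alonso is the sole taker at this level and receives the full 1/8.
Lucia is living and takes 1/8.
Catalina predeceased; the 1/4 allotted to Catalina's branch passes to Catalina's issue by representation.
The 1/4 is divided into 3 equal shares of 1/12 among Beatriz, Pilar, Valentina.
Beatriz is living and takes 1/12.
Pilar is living and takes 1/12.
Valentina is living and takes 1/12.
Graciela is living and takes 1/4.
Ramiro is living and takes 1/4.

Alonso 1/8; Beatriz 1/12; Graciela 1/4; Lucia 1/8; Pilar 1/12; Ramiro 1/4; Valentina 1/12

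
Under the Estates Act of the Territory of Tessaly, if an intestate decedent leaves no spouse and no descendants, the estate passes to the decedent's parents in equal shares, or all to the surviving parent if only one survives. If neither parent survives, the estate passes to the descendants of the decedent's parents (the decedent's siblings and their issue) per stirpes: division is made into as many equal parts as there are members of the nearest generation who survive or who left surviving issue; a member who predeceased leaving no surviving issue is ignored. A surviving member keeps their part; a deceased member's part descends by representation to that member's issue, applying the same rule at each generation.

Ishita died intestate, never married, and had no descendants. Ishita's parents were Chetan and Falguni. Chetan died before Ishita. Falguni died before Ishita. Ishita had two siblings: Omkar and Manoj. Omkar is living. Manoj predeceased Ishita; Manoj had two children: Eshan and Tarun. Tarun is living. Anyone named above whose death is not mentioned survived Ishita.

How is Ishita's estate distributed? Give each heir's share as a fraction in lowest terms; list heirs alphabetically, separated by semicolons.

Neither parent survives and there are no descendants, so the estate passes to Ishita's siblings and their issue per stirpes.
The estate is divided into 2 equal shares of 1/2 among Omkar, Manoj.
Omkar is living and takes 1/2.
Manoj predeceased; the 1/2 allotted to Manoj's branch passes to Manoj's issue by representation.
The 1/2 is divided into 2 equal shares of 1/4 among Eshan, Tarun.
Eshan is living and takes 1/4.
Tarun is living and takes 1/4.

Eshan 1/4; Omkar 1/2; Tarun 1/4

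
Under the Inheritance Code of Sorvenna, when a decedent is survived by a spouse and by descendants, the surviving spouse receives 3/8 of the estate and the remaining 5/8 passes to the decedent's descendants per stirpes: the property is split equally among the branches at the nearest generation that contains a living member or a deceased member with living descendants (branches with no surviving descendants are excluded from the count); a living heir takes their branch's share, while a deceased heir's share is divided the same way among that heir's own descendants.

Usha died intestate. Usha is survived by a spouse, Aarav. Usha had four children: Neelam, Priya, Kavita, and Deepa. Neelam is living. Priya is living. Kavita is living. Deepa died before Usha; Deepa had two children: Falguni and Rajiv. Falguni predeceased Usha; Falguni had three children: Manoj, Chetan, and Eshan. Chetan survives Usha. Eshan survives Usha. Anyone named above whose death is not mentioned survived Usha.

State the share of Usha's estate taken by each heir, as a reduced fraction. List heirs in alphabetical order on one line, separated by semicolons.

Aarav, as surviving spouse, takes 3/8.
The remaining 5/8 passes to Usha's descendants per stirpes.
The 5/8 is divided into 4 equal shares of 5/32 among Neelam, Priya, Kavita, Deepa.
Neelam is living and takes 5/32.
Priya is living and takes 5/32.
Kavita is living and takes 5/32.
Deepa predeceased; the 5/32 allotted to Deepa's branch passes to Deepa's issue by representation.
The 5/32 is divided into 2 equal shares of 5/64 among Falguni, Rajiv.
Falguni predeceased; the 5/64 allotted to Falguni's branch passes to Falguni's issue by representation.
The 5/64 is divided into 3 equal shares of 5/192 among Manoj, Chetan, Eshan.
Manoj is living and takes 5/192.
Chetan is living and takes 5/192.
Eshan is living and takes 5/192.
Rajiv is living and takes 5/64.

Aarav 3/8; Chetan 5/192; Eshan 5/192; Kavita 5/32; Manoj 5/192; Neelam 5/32; Priya 5/32; Rajiv 5/64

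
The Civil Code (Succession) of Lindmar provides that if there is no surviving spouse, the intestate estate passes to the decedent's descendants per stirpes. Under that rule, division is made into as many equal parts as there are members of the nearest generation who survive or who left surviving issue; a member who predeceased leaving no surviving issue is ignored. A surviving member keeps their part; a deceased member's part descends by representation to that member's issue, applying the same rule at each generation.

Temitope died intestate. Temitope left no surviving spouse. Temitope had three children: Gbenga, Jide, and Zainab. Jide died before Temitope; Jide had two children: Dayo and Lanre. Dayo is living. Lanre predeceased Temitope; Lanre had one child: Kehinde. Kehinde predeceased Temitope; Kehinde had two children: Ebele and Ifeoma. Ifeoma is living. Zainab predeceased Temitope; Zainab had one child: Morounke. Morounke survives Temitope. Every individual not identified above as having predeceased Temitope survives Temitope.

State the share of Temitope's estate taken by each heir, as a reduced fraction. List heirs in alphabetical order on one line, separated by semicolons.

There is no surviving spouse, so the entire estate passes to Temitope's descendants per stirpes.
The estate is divided into 3 equal shares of 1/3 among Gbenga, Jide, Zainab.
Gbenga is living and takes 1/3.
Jide predeceased; the 1/3 allotted to Jide's branch passes to Jide's issue by representation.
The 1/3 is divided into 2 equal shares of 1/6 among Dayo, Lanre.
Dayo is living and takes 1/6.
Lanre predeceased; the 1/6 allotted to Lanre's branch passes to Lanre's issue by representation.
Kehinde's line is the sole branch at this level, so the full 1/6 passes to Kehinde's issue by representation.
The 1/6 is divided into 2 equal shares of 1/12 among Ebele, Ifeoma.
Ebele is living and takes 1/12.
Ifeoma is living and takes 1/12.
Zainab predeceased; the 1/3 allotted to Zainab's branch passes to Zainab's issue by representation.
Morounke is the sole taker at this level and receives the full 1/3.

Dayo 1/6; Ebele 1/12; Gbenga 1/3; Ifeoma 1/12; Morounke 1/3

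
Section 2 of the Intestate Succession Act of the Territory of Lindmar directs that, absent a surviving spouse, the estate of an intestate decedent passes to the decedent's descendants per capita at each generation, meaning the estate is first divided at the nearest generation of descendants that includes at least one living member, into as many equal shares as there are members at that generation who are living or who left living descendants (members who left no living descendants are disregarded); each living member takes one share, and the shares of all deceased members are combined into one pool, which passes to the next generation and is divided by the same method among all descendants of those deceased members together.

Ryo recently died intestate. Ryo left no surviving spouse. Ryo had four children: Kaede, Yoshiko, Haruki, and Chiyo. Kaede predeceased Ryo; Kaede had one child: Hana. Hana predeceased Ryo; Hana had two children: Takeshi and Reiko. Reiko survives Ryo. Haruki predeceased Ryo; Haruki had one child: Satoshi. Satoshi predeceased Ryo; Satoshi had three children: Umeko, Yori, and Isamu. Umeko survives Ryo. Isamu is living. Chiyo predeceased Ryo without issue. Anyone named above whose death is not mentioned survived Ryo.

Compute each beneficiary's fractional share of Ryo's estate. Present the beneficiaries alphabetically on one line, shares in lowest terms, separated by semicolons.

Isamu 2/15; Reiko 2/15; Takeshi 2/15; Umeko 2/15; Yori 2/15; Yoshiko 1/3

There is no surviving spouse, so the entire estate passes to Ryo's descendants per capita at each generation.
At generation 1 (Kaede, Yoshiko, Haruki) there are 3 shares of (1)/3 = 1/3 each.
Living: Yoshiko — each takes 1/3.
Deceased: Kaede and Haruki. Their combined 2/3 is pooled and carried to generation 2.
At generation 2 (Hana, Satoshi) there are 2 shares of (2/3)/2 = 1/3 each.
Deceased: Hana and Satoshi. Their combined 2/3 is pooled and carried to generation 3.
At generation 3 (Takeshi, Reiko, Umeko, Yori, Isamu) there are 5 shares of (2/3)/5 = 2/15 each.
Living: Takeshi, Reiko, Umeko, Yori, and Isamu — each takes 2/15.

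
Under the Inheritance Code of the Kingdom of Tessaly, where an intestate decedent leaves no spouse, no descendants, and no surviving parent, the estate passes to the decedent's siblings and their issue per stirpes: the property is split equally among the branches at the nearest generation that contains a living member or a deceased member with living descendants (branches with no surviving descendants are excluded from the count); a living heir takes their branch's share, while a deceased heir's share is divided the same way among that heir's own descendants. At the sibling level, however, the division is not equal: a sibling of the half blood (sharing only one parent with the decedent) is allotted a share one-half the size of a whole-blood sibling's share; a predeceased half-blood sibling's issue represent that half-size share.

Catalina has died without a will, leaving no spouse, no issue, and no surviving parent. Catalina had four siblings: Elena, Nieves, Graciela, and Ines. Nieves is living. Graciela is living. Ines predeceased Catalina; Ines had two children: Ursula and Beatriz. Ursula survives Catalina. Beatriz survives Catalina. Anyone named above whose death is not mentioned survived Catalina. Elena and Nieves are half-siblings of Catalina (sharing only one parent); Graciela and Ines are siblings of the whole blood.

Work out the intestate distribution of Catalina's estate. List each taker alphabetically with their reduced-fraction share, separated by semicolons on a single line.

No spouse, descendants, or parent survives, so the estate passes to Catalina's siblings per stirpes.
Half-blood siblings count for one-half the weight of whole-blood siblings at the initial division.
Dividing 1 in proportion to weights (total weight 3): Elena (weight 1/2) → 1/6; Nieves (weight 1/2) → 1/6; Graciela (weight 1) → 1/3; Ines (weight 1) → 1/3.
Elena is living and takes 1/6.
Nieves is living and takes 1/6.
Graciela is living and takes 1/3.
Ines predeceased; the 1/3 allotted to Ines's branch passes to Ines's issue by representation.
The 1/3 is divided into 2 equal shares of 1/6 among Ursula, Beatriz.
Ursula is living and takes 1/6.
Beatriz is living and takes 1/6.

Beatriz 1/6; Elena 1/6; Graciela 1/3; Nieves 1/6; Ursula 1/6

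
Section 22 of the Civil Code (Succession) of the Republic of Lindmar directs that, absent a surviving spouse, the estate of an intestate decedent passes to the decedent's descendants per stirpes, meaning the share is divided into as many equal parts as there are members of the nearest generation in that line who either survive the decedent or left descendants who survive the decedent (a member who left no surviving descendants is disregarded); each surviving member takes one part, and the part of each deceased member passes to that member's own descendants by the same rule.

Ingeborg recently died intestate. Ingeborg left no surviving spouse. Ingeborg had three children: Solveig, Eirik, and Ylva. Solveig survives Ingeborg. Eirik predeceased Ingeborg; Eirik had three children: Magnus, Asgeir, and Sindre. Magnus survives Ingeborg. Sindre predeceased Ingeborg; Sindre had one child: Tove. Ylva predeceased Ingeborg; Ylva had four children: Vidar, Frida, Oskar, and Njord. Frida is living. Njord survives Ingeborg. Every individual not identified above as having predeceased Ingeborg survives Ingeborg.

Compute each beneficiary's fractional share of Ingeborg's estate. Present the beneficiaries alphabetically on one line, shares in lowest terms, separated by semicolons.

Asgeir 1/9; Frida 1/12; Magnus 1/9; Njord 1/12; Oskar 1/12; Solveig 1/3; Tove 1/9; Vidar 1/12

There is no surviving spouse, so the entire estate passes to Ingeborg's descendants per stirpes.
The estate is divided into 3 equal shares of 1/3 among Solveig, Eirik, Ylva.
Solveig is living and takes 1/3.
Eirik predeceased; the 1/3 allotted to Eirik's branch passes to Eirik's issue by representation.
The 1/3 is divided into 3 equal shares of 1/9 among Magnus, Asgeir, Sindre.
Magnus is living and takes 1/9.
Asgeir is living and takes 1/9.
Sindre predeceased; the 1/9 allotted to Sindre's branch passes to Sindre's issue by representation.
Tove is the sole taker at this level and receives the full 1/9.
Ylva predeceased; the 1/3 allotted to Ylva's branch passes to Ylva's issue by representation.
The 1/3 is divided into 4 equal shares of 1/12 among Vidar, Frida, Oskar, Njord.
Vidar is living and takes 1/12.
Frida is living and takes 1/12.
Oskar is living and takes 1/12.
Njord is living and takes 1/12.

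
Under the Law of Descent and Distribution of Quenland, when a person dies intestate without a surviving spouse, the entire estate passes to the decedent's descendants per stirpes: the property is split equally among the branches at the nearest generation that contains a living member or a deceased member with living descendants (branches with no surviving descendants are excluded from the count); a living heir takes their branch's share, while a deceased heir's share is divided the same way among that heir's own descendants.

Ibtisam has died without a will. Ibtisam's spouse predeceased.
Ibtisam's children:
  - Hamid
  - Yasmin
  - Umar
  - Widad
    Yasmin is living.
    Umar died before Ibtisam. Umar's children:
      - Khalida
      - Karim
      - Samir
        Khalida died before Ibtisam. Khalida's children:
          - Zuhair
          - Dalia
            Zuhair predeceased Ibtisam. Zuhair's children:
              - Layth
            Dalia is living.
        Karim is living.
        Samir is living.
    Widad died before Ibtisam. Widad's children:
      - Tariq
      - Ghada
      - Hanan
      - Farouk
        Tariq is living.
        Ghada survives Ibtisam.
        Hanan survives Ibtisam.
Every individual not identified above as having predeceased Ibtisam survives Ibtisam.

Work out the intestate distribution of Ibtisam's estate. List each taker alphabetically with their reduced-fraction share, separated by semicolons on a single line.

Dalia 1/24; Farouk 1/16; Ghada 1/16; Hamid 1/4; Hanan 1/16; Karim 1/12; Layth 1/24; Samir 1/12; Tariq 1/16; Yasmin 1/4

There is no surviving spouse, so the entire estate passes to Ibtisam's descendants per stirpes.
The estate is divided into 4 equal shares of 1/4 among Hamid, Yasmin, Umar, Widad.
Hamid is living and takes 1/4.
Yasmin is living and takes 1/4.
Umar predeceased; the 1/4 allotted to Umar's branch passes to Umar's issue by representation.
The 1/4 is divided into 3 equal shares of 1/12 among Khalida, Karim, Samir.
Khalida predeceased; the 1/12 allotted to Khalida's branch passes to Khalida's issue by representation.
The 1/12 is divided into 2 equal shares of 1/24 among Zuhair, Dalia.
Zuhair predeceased; the 1/24 allotted to Zuhair's branch passes to Zuhair's issue by representation.
Layth is the sole taker at this level and receives the full 1/24.
Dalia is living and takes 1/24.
Karim is living and takes 1/12.
Samir is living and takes 1/12.
Widad predeceased; the 1/4 allotted to Widad's branch passes to Widad's issue by representation.
The 1/4 is divided into 4 equal shares of 1/16 among Tariq, Ghada, Hanan, Farouk.
Tariq is living and takes 1/16.
Ghada is living and takes 1/16.
Hanan is living and takes 1/16.
Farouk is living and takes 1/16.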